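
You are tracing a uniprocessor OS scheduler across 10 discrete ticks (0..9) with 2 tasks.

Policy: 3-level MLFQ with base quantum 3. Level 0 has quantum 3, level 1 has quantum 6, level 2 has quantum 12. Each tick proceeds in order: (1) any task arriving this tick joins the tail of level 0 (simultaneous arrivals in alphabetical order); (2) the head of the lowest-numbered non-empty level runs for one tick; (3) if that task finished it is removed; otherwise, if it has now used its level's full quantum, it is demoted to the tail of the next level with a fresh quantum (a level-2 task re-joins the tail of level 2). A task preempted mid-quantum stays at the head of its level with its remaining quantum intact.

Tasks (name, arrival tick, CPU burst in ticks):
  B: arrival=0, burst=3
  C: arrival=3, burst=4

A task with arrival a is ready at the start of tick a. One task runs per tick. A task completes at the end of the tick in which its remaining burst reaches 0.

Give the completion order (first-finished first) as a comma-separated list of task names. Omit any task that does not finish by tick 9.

t=0: L0/L1/L2 = B/-/- → run B
t=1: L0/L1/L2 = B/-/- → run B
t=2: L0/L1/L2 = B/-/- → run B
t=3: L0/L1/L2 = C/-/- → run C
t=4: L0/L1/L2 = C/-/- → run C
t=5: L0/L1/L2 = C/-/- → run C
t=6: L0/L1/L2 = -/C/- → run C
t=7: (idle)
t=8: (idle)
t=9: (idle)

completion order = B, C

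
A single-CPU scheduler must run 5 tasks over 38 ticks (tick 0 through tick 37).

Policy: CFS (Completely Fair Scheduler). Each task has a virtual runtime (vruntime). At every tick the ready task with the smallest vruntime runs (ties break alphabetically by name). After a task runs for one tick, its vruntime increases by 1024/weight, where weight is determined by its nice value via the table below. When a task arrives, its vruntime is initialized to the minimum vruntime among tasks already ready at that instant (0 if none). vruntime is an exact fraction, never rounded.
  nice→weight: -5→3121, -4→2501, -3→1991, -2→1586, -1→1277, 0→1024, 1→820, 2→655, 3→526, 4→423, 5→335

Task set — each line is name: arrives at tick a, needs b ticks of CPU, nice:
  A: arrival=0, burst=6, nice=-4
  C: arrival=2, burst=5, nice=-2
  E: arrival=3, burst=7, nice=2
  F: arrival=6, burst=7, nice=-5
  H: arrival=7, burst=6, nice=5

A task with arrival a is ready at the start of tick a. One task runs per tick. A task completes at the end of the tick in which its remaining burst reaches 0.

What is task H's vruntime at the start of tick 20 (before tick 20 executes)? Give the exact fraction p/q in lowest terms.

vruntime(H, start of tick 20) = 49244672/10891855

t=0: vr[A=0] → run A
t=1: vr[A=1024/2501] → run A
t=2: vr[A=2048/2501 C=2048/2501] → run A
t=3: vr[A=3072/2501 C=2048/2501 E=2048/2501] → run C
t=4: vr[A=3072/2501 C=47616/32513 E=2048/2501] → run E
t=5: vr[A=3072/2501 C=47616/32513 E=3902464/1638155] → run A
t=6: vr[A=4096/2501 C=47616/32513 E=3902464/1638155 F=47616/32513] → run C
t=7: vr[A=4096/2501 C=68608/32513 E=3902464/1638155 F=47616/32513 H=47616/32513] → run F
t=8: vr[A=4096/2501 C=68608/32513 E=3902464/1638155 F=181902848/101473073 H=47616/32513] → run H
t=9: vr[A=4096/2501 C=68608/32513 E=3902464/1638155 F=181902848/101473073 H=49244672/10891855] → run A
t=10: vr[A=5120/2501 C=68608/32513 E=3902464/1638155 F=181902848/101473073 H=49244672/10891855] → run F
t=11: vr[A=5120/2501 C=68608/32513 E=3902464/1638155 F=215196160/101473073 H=49244672/10891855] → run A
t=12: vr[C=68608/32513 E=3902464/1638155 F=215196160/101473073 H=49244672/10891855] → run C
t=13: vr[C=89600/32513 E=3902464/1638155 F=215196160/101473073 H=49244672/10891855] → run F
t=14: vr[C=89600/32513 E=3902464/1638155 F=248489472/101473073 H=49244672/10891855] → run E
t=15: vr[C=89600/32513 E=6463488/1638155 F=248489472/101473073 H=49244672/10891855] → run F
t=16: vr[C=89600/32513 E=6463488/1638155 F=281782784/101473073 H=49244672/10891855] → run C
t=17: vr[C=110592/32513 E=6463488/1638155 F=281782784/101473073 H=49244672/10891855] → run F
t=18: vr[C=110592/32513 E=6463488/1638155 F=315076096/101473073 H=49244672/10891855] → run F
t=19: vr[C=110592/32513 E=6463488/1638155 F=348369408/101473073 H=49244672/10891855] → run C
t=20: vr[E=6463488/1638155 F=348369408/101473073 H=49244672/10891855] → run F
t=21: vr[E=6463488/1638155 H=49244672/10891855] → run E
t=22: vr[E=9024512/1638155 H=49244672/10891855] → run H
t=23: vr[E=9024512/1638155 H=82537984/10891855] → run E
t=24: vr[E=11585536/1638155 H=82537984/10891855] → run E
t=25: vr[E=2829312/327631 H=82537984/10891855] → run H
t=26: vr[E=2829312/327631 H=115831296/10891855] → run E
t=27: vr[E=16707584/1638155 H=115831296/10891855] → run E
t=28: vr[H=115831296/10891855] → run H
t=29: vr[H=149124608/10891855] → run H
t=30: vr[H=36483584/2178371] → run H
t=31: (idle)
t=32: (idle)
t=33: (idle)
t=34: (idle)
t=35: (idle)
t=36: (idle)
t=37: (idle)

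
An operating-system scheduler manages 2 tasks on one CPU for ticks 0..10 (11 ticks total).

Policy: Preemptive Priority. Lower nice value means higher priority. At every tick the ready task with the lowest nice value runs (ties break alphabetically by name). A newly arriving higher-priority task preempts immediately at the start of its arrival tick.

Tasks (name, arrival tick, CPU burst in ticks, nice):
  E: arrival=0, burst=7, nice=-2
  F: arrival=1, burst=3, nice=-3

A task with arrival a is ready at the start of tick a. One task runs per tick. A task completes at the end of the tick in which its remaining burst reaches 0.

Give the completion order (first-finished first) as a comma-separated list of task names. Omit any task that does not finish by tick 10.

t=0: ready={E} → run E
t=1: ready={E,F} → run F
t=2: ready={E,F} → run F
t=3: ready={E,F} → run F
t=4: ready={E} → run E
t=5: ready={E} → run E
t=6: ready={E} → run E
t=7: ready={E} → run E
t=8: ready={E} → run E
t=9: ready={E} → run E
t=10: (idle)

completion order = F, E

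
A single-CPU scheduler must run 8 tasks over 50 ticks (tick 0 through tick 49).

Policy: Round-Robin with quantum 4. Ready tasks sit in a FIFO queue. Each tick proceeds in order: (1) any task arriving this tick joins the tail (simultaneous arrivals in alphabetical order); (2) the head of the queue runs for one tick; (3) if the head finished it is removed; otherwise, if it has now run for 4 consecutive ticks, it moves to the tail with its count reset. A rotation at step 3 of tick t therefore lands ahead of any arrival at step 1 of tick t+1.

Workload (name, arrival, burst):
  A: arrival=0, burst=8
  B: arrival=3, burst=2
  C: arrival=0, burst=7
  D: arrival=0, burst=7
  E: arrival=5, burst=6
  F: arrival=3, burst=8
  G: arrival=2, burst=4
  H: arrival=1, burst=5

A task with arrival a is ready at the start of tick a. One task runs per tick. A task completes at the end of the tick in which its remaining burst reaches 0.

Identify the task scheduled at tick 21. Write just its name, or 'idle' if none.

t=0: queue=[A,C,D] q_used=0 → run A
t=1: queue=[A,C,D,H] q_used=1 → run A
t=2: queue=[A,C,D,H,G] q_used=2 → run A
t=3: queue=[A,C,D,H,G,B,F] q_used=3 → run A
t=4: queue=[C,D,H,G,B,F,A] q_used=0 → run C
t=5: queue=[C,D,H,G,B,F,A,E] q_used=1 → run C
t=6: queue=[C,D,H,G,B,F,A,E] q_used=2 → run C
t=7: queue=[C,D,H,G,B,F,A,E] q_used=3 → run C
t=8: queue=[D,H,G,B,F,A,E,C] q_used=0 → run D
t=9: queue=[D,H,G,B,F,A,E,C] q_used=1 → run D
t=10: queue=[D,H,G,B,F,A,E,C] q_used=2 → run D
t=11: queue=[D,H,G,B,F,A,E,C] q_used=3 → run D
t=12: queue=[H,G,B,F,A,E,C,D] q_used=0 → run H
t=13: queue=[H,G,B,F,A,E,C,D] q_used=1 → run H
t=14: queue=[H,G,B,F,A,E,C,D] q_used=2 → run H
t=15: queue=[H,G,B,F,A,E,C,D] q_used=3 → run H
t=16: queue=[G,B,F,A,E,C,D,H] q_used=0 → run G
t=17: queue=[G,B,F,A,E,C,D,H] q_used=1 → run G
t=18: queue=[G,B,F,A,E,C,D,H] q_used=2 → run G
t=19: queue=[G,B,F,A,E,C,D,H] q_used=3 → run G
t=20: queue=[B,F,A,E,C,D,H] q_used=0 → run B
t=21: queue=[B,F,A,E,C,D,H] q_used=1 → run B
t=22: queue=[F,A,E,C,D,H] q_used=0 → run F
t=23: queue=[F,A,E,C,D,H] q_used=1 → run F
t=24: queue=[F,A,E,C,D,H] q_used=2 → run F
t=25: queue=[F,A,E,C,D,H] q_used=3 → run F
t=26: queue=[A,E,C,D,H,F] q_used=0 → run A
t=27: queue=[A,E,C,D,H,F] q_used=1 → run A
t=28: queue=[A,E,C,D,H,F] q_used=2 → run A
t=29: queue=[A,E,C,D,H,F] q_used=3 → run A
t=30: queue=[E,C,D,H,F] q_used=0 → run E
t=31: queue=[E,C,D,H,F] q_used=1 → run E
t=32: queue=[E,C,D,H,F] q_used=2 → run E
t=33: queue=[E,C,D,H,F] q_used=3 → run E
t=34: queue=[C,D,H,F,E] q_used=0 → run C
t=35: queue=[C,D,H,F,E] q_used=1 → run C
t=36: queue=[C,D,H,F,E] q_used=2 → run C
t=37: queue=[D,H,F,E] q_used=0 → run D
t=38: queue=[D,H,F,E] q_used=1 → run D
t=39: queue=[D,H,F,E] q_used=2 → run D
t=40: queue=[H,F,E] q_used=0 → run H
t=41: queue=[F,E] q_used=0 → run F
t=42: queue=[F,E] q_used=1 → run F
t=43: queue=[F,E] q_used=2 → run F
t=44: queue=[F,E] q_used=3 → run F
t=45: queue=[E] q_used=0 → run E
t=46: queue=[E] q_used=1 → run E
t=47: (idle)
t=48: (idle)
t=49: (idle)

running at tick 21 = B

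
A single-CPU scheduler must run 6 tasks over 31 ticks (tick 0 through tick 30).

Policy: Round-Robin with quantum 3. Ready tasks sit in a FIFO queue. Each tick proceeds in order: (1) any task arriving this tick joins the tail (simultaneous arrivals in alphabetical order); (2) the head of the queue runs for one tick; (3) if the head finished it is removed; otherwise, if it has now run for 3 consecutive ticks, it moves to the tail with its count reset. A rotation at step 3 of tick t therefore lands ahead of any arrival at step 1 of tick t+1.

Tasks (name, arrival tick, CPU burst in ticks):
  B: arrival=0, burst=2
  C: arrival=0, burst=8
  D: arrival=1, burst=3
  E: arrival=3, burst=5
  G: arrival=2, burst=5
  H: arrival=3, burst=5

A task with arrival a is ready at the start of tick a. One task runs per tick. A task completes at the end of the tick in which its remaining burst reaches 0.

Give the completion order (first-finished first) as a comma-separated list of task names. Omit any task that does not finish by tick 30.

completion order = B, D, G, E, H, C

t=0: queue=[B,C] q_used=0 → run B
t=1: queue=[B,C,D] q_used=1 → run B
t=2: queue=[C,D,G] q_used=0 → run C
t=3: queue=[C,D,G,E,H] q_used=1 → run C
t=4: queue=[C,D,G,E,H] q_used=2 → run C
t=5: queue=[D,G,E,H,C] q_used=0 → run D
t=6: queue=[D,G,E,H,C] q_used=1 → run D
t=7: queue=[D,G,E,H,C] q_used=2 → run D
t=8: queue=[G,E,H,C] q_used=0 → run G
t=9: queue=[G,E,H,C] q_used=1 → run G
t=10: queue=[G,E,H,C] q_used=2 → run G
t=11: queue=[E,H,C,G] q_used=0 → run E
t=12: queue=[E,H,C,G] q_used=1 → run E
t=13: queue=[E,H,C,G] q_used=2 → run E
t=14: queue=[H,C,G,E] q_used=0 → run H
t=15: queue=[H,C,G,E] q_used=1 → run H
t=16: queue=[H,C,G,E] q_used=2 → run H
t=17: queue=[C,G,E,H] q_used=0 → run C
t=18: queue=[C,G,E,H] q_used=1 → run C
t=19: queue=[C,G,E,H] q_used=2 → run C
t=20: queue=[G,E,H,C] q_used=0 → run G
t=21: queue=[G,E,H,C] q_used=1 → run G
t=22: queue=[E,H,C] q_used=0 → run E
t=23: queue=[E,H,C] q_used=1 → run E
t=24: queue=[H,C] q_used=0 → run H
t=25: queue=[H,C] q_used=1 → run H
t=26: queue=[C] q_used=0 → run C
t=27: queue=[C] q_used=1 → run C
t=28: (idle)
t=29: (idle)
t=30: (idle)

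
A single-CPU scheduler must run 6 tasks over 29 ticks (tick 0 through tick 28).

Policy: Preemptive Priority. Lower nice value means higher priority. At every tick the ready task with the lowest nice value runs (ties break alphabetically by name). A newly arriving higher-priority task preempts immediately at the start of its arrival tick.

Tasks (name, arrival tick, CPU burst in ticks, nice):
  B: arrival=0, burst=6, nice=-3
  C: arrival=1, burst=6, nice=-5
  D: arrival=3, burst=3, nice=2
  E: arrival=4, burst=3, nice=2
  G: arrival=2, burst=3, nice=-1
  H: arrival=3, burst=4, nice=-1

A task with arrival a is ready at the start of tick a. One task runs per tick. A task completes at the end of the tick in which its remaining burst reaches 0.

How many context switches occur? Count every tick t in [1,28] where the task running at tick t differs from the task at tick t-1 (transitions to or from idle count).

context switches = 7

t=0: ready={B} → run B
t=1: ready={B,C} → run C
t=2: ready={B,C,G} → run C
t=3: ready={B,C,D,G,H} → run C
t=4: ready={B,C,D,E,G,H} → run C
t=5: ready={B,C,D,E,G,H} → run C
t=6: ready={B,C,D,E,G,H} → run C
t=7: ready={B,D,E,G,H} → run B
t=8: ready={B,D,E,G,H} → run B
t=9: ready={B,D,E,G,H} → run B
t=10: ready={B,D,E,G,H} → run B
t=11: ready={B,D,E,G,H} → run B
t=12: ready={D,E,G,H} → run G
t=13: ready={D,E,G,H} → run G
t=14: ready={D,E,G,H} → run G
t=15: ready={D,E,H} → run H
t=16: ready={D,E,H} → run H
t=17: ready={D,E,H} → run H
t=18: ready={D,E,H} → run H
t=19: ready={D,E} → run D
t=20: ready={D,E} → run D
t=21: ready={D,E} → run D
t=22: ready={E} → run E
t=23: ready={E} → run E
t=24: ready={E} → run E
t=25: (idle)
t=26: (idle)
t=27: (idle)
t=28: (idle)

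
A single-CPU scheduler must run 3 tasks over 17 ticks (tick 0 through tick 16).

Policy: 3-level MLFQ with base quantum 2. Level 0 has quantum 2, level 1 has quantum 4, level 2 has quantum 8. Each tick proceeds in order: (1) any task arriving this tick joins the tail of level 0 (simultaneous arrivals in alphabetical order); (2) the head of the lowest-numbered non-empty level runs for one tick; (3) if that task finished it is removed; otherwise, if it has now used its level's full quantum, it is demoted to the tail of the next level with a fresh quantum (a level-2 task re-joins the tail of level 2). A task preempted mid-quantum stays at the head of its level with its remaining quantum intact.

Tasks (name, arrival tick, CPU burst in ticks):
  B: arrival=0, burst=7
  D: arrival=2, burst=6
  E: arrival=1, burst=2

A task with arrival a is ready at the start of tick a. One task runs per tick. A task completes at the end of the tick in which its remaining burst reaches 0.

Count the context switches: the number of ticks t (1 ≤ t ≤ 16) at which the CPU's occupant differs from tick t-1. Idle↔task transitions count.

t=0: L0/L1/L2 = B/-/- → run B
t=1: L0/L1/L2 = BE/-/- → run B
t=2: L0/L1/L2 = ED/B/- → run E
t=3: L0/L1/L2 = ED/B/- → run E
t=4: L0/L1/L2 = D/B/- → run D
t=5: L0/L1/L2 = D/B/- → run D
t=6: L0/L1/L2 = -/BD/- → run B
t=7: L0/L1/L2 = -/BD/- → run B
t=8: L0/L1/L2 = -/BD/- → run B
t=9: L0/L1/L2 = -/BD/- → run B
t=10: L0/L1/L2 = -/D/B → run D
t=11: L0/L1/L2 = -/D/B → run D
t=12: L0/L1/L2 = -/D/B → run D
t=13: L0/L1/L2 = -/D/B → run D
t=14: L0/L1/L2 = -/-/B → run B
t=15: (idle)
t=16: (idle)

context switches = 6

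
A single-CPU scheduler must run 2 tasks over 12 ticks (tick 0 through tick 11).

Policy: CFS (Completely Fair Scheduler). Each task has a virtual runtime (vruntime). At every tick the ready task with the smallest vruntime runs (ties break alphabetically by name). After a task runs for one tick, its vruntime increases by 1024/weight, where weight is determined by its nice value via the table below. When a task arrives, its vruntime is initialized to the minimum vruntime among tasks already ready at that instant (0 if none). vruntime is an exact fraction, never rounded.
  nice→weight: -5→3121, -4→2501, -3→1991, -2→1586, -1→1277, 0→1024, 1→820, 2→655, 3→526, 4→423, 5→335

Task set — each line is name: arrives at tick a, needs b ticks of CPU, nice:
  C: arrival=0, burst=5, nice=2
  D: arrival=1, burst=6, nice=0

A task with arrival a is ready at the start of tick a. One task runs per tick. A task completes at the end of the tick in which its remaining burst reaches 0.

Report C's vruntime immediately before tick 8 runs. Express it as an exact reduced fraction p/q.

vruntime(C, start of tick 8) = 4096/655

t=0: vr[C=0] → run C
t=1: vr[C=1024/655 D=1024/655] → run C
t=2: vr[C=2048/655 D=1024/655] → run D
t=3: vr[C=2048/655 D=1679/655] → run D
t=4: vr[C=2048/655 D=2334/655] → run C
t=5: vr[C=3072/655 D=2334/655] → run D
t=6: vr[C=3072/655 D=2989/655] → run D
t=7: vr[C=3072/655 D=3644/655] → run C
t=8: vr[C=4096/655 D=3644/655] → run D
t=9: vr[C=4096/655 D=4299/655] → run C
t=10: vr[D=4299/655] → run D
t=11: (idle)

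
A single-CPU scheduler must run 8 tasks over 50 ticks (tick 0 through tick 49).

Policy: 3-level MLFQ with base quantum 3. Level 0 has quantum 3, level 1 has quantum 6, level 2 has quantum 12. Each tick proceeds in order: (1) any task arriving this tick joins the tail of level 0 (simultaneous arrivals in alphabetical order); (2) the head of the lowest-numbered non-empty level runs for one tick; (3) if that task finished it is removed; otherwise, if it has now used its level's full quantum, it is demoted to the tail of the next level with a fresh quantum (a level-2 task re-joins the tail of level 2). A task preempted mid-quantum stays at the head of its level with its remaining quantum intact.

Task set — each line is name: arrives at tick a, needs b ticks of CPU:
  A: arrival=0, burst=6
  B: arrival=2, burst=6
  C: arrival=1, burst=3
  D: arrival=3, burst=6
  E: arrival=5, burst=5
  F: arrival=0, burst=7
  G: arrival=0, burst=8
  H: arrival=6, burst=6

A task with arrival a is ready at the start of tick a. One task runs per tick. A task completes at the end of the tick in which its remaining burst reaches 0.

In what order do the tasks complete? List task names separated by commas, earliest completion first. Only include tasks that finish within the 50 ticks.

t=0: L0/L1/L2 = AFG/-/- → run A
t=1: L0/L1/L2 = AFGC/-/- → run A
t=2: L0/L1/L2 = AFGCB/-/- → run A
t=3: L0/L1/L2 = FGCBD/A/- → run F
t=4: L0/L1/L2 = FGCBD/A/- → run F
t=5: L0/L1/L2 = FGCBDE/A/- → run F
t=6: L0/L1/L2 = GCBDEH/AF/- → run G
t=7: L0/L1/L2 = GCBDEH/AF/- → run G
t=8: L0/L1/L2 = GCBDEH/AF/- → run G
t=9: L0/L1/L2 = CBDEH/AFG/- → run C
t=10: L0/L1/L2 = CBDEH/AFG/- → run C
t=11: L0/L1/L2 = CBDEH/AFG/- → run C
t=12: L0/L1/L2 = BDEH/AFG/- → run B
t=13: L0/L1/L2 = BDEH/AFG/- → run B
t=14: L0/L1/L2 = BDEH/AFG/- → run B
t=15: L0/L1/L2 = DEH/AFGB/- → run D
t=16: L0/L1/L2 = DEH/AFGB/- → run D
t=17: L0/L1/L2 = DEH/AFGB/- → run D
t=18: L0/L1/L2 = EH/AFGBD/- → run E
t=19: L0/L1/L2 = EH/AFGBD/- → run E
t=20: L0/L1/L2 = EH/AFGBD/- → run E
t=21: L0/L1/L2 = H/AFGBDE/- → run H
t=22: L0/L1/L2 = H/AFGBDE/- → run H
t=23: L0/L1/L2 = H/AFGBDE/- → run H
t=24: L0/L1/L2 = -/AFGBDEH/- → run A
t=25: L0/L1/L2 = -/AFGBDEH/- → run A
t=26: L0/L1/L2 = -/AFGBDEH/- → run A
t=27: L0/L1/L2 = -/FGBDEH/- → run F
t=28: L0/L1/L2 = -/FGBDEH/- → run F
t=29: L0/L1/L2 = -/FGBDEH/- → run F
t=30: L0/L1/L2 = -/FGBDEH/- → run F
t=31: L0/L1/L2 = -/GBDEH/- → run G
t=32: L0/L1/L2 = -/GBDEH/- → run G
t=33: L0/L1/L2 = -/GBDEH/- → run G
t=34: L0/L1/L2 = -/GBDEH/- → run G
t=35: L0/L1/L2 = -/GBDEH/- → run G
t=36: L0/L1/L2 = -/BDEH/- → run B
t=37: L0/L1/L2 = -/BDEH/- → run B
t=38: L0/L1/L2 = -/BDEH/- → run B
t=39: L0/L1/L2 = -/DEH/- → run D
t=40: L0/L1/L2 = -/DEH/- → run D
t=41: L0/L1/L2 = -/DEH/- → run D
t=42: L0/L1/L2 = -/EH/- → run E
t=43: L0/L1/L2 = -/EH/- → run E
t=44: L0/L1/L2 = -/H/- → run H
t=45: L0/L1/L2 = -/H/- → run H
t=46: L0/L1/L2 = -/H/- → run H
t=47: (idle)
t=48: (idle)
t=49: (idle)

completion order = C, A, F, G, B, D, E, H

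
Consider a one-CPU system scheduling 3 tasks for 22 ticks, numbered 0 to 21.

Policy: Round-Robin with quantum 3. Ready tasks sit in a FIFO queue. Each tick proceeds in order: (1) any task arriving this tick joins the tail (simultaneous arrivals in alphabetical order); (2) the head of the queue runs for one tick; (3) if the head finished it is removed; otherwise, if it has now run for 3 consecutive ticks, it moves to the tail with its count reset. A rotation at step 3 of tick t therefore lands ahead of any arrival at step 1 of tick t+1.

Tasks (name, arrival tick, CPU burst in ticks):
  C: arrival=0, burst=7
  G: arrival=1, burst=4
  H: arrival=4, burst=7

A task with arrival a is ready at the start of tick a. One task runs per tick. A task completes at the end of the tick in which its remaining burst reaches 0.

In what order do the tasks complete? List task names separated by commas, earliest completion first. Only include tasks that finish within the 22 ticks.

t=0: queue=[C] q_used=0 → run C
t=1: queue=[C,G] q_used=1 → run C
t=2: queue=[C,G] q_used=2 → run C
t=3: queue=[G,C] q_used=0 → run G
t=4: queue=[G,C,H] q_used=1 → run G
t=5: queue=[G,C,H] q_used=2 → run G
t=6: queue=[C,H,G] q_used=0 → run C
t=7: queue=[C,H,G] q_used=1 → run C
t=8: queue=[C,H,G] q_used=2 → run C
t=9: queue=[H,G,C] q_used=0 → run H
t=10: queue=[H,G,C] q_used=1 → run H
t=11: queue=[H,G,C] q_used=2 → run H
t=12: queue=[G,C,H] q_used=0 → run G
t=13: queue=[C,H] q_used=0 → run C
t=14: queue=[H] q_used=0 → run H
t=15: queue=[H] q_used=1 → run H
t=16: queue=[H] q_used=2 → run H
t=17: queue=[H] q_used=0 → run H
t=18: (idle)
t=19: (idle)
t=20: (idle)
t=21: (idle)

completion order = G, C, H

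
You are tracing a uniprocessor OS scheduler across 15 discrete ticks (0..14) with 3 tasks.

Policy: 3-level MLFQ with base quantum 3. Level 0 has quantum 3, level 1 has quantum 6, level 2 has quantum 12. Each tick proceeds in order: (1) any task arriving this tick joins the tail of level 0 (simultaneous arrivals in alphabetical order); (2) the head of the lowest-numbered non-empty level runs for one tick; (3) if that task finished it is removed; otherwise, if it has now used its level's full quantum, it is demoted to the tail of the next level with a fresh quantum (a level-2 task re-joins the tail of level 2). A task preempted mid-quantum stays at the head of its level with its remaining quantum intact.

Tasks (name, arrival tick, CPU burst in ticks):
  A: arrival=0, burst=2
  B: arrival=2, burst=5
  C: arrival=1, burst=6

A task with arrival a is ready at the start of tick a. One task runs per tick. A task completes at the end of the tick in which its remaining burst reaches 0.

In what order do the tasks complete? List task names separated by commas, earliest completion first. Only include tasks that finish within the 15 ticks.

t=0: L0/L1/L2 = A/-/- → run A
t=1: L0/L1/L2 = AC/-/- → run A
t=2: L0/L1/L2 = CB/-/- → run C
t=3: L0/L1/L2 = CB/-/- → run C
t=4: L0/L1/L2 = CB/-/- → run C
t=5: L0/L1/L2 = B/C/- → run B
t=6: L0/L1/L2 = B/C/- → run B
t=7: L0/L1/L2 = B/C/- → run B
t=8: L0/L1/L2 = -/CB/- → run C
t=9: L0/L1/L2 = -/CB/- → run C
t=10: L0/L1/L2 = -/CB/- → run C
t=11: L0/L1/L2 = -/B/- → run B
t=12: L0/L1/L2 = -/B/- → run B
t=13: (idle)
t=14: (idle)

completion order = A, C, B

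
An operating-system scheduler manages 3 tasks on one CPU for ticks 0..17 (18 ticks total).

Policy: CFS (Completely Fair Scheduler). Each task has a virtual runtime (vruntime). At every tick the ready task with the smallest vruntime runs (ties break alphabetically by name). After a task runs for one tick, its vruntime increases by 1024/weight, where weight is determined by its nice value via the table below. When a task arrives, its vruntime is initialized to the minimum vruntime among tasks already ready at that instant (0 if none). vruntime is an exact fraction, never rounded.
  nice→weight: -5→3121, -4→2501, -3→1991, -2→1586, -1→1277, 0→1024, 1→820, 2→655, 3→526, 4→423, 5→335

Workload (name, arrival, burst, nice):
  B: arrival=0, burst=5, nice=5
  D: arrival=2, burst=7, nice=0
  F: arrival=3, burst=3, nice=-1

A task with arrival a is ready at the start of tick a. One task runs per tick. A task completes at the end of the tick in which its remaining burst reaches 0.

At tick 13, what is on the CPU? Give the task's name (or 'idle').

running at tick 13 = D

t=0: vr[B=0] → run B
t=1: vr[B=1024/335] → run B
t=2: vr[B=2048/335 D=2048/335] → run B
t=3: vr[B=3072/335 D=2048/335 F=2048/335] → run D
t=4: vr[B=3072/335 D=2383/335 F=2048/335] → run F
t=5: vr[B=3072/335 D=2383/335 F=2958336/427795] → run F
t=6: vr[B=3072/335 D=2383/335 F=3301376/427795] → run D
t=7: vr[B=3072/335 D=2718/335 F=3301376/427795] → run F
t=8: vr[B=3072/335 D=2718/335] → run D
t=9: vr[B=3072/335 D=3053/335] → run D
t=10: vr[B=3072/335 D=3388/335] → run B
t=11: vr[B=4096/335 D=3388/335] → run D
t=12: vr[B=4096/335 D=3723/335] → run D
t=13: vr[B=4096/335 D=4058/335] → run D
t=14: vr[B=4096/335] → run B
t=15: (idle)
t=16: (idle)
t=17: (idle)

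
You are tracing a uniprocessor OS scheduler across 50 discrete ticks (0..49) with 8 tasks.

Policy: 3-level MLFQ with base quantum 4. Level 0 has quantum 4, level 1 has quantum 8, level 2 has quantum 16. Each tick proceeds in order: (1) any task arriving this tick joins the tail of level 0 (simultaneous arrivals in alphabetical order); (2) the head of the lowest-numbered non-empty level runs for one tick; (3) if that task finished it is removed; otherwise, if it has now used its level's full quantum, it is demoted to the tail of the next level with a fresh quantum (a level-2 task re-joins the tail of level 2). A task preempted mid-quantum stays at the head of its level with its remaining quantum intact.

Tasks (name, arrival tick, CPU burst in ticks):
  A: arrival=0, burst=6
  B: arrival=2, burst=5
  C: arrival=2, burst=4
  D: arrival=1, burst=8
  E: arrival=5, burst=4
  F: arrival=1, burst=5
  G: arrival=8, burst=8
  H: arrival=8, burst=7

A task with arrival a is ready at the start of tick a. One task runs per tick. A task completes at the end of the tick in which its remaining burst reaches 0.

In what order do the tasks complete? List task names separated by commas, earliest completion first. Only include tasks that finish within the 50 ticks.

t=0: L0/L1/L2 = A/-/- → run A
t=1: L0/L1/L2 = ADF/-/- → run A
t=2: L0/L1/L2 = ADFBC/-/- → run A
t=3: L0/L1/L2 = ADFBC/-/- → run A
t=4: L0/L1/L2 = DFBC/A/- → run D
t=5: L0/L1/L2 = DFBCE/A/- → run D
t=6: L0/L1/L2 = DFBCE/A/- → run D
t=7: L0/L1/L2 = DFBCE/A/- → run D
t=8: L0/L1/L2 = FBCEGH/AD/- → run F
t=9: L0/L1/L2 = FBCEGH/AD/- → run F
t=10: L0/L1/L2 = FBCEGH/AD/- → run F
t=11: L0/L1/L2 = FBCEGH/AD/- → run F
t=12: L0/L1/L2 = BCEGH/ADF/- → run B
t=13: L0/L1/L2 = BCEGH/ADF/- → run B
t=14: L0/L1/L2 = BCEGH/ADF/- → run B
t=15: L0/L1/L2 = BCEGH/ADF/- → run B
t=16: L0/L1/L2 = CEGH/ADFB/- → run C
t=17: L0/L1/L2 = CEGH/ADFB/- → run C
t=18: L0/L1/L2 = CEGH/ADFB/- → run C
t=19: L0/L1/L2 = CEGH/ADFB/- → run C
t=20: L0/L1/L2 = EGH/ADFB/- → run E
t=21: L0/L1/L2 = EGH/ADFB/- → run E
t=22: L0/L1/L2 = EGH/ADFB/- → run E
t=23: L0/L1/L2 = EGH/ADFB/- → run E
t=24: L0/L1/L2 = GH/ADFB/- → run G
t=25: L0/L1/L2 = GH/ADFB/- → run G
t=26: L0/L1/L2 = GH/ADFB/- → run G
t=27: L0/L1/L2 = GH/ADFB/- → run G
t=28: L0/L1/L2 = H/ADFBG/- → run H
t=29: L0/L1/L2 = H/ADFBG/- → run H
t=30: L0/L1/L2 = H/ADFBG/- → run H
t=31: L0/L1/L2 = H/ADFBG/- → run H
t=32: L0/L1/L2 = -/ADFBGH/- → run A
t=33: L0/L1/L2 = -/ADFBGH/- → run A
t=34: L0/L1/L2 = -/DFBGH/- → run D
t=35: L0/L1/L2 = -/DFBGH/- → run D
t=36: L0/L1/L2 = -/DFBGH/- → run D
t=37: L0/L1/L2 = -/DFBGH/- → run D
t=38: L0/L1/L2 = -/FBGH/- → run F
t=39: L0/L1/L2 = -/BGH/- → run B
t=40: L0/L1/L2 = -/GH/- → run G
t=41: L0/L1/L2 = -/GH/- → run G
t=42: L0/L1/L2 = -/GH/- → run G
t=43: L0/L1/L2 = -/GH/- → run G
t=44: L0/L1/L2 = -/H/- → run H
t=45: L0/L1/L2 = -/H/- → run H
t=46: L0/L1/L2 = -/H/- → run H
t=47: (idle)
t=48: (idle)
t=49: (idle)

completion order = C, E, A, D, F, B, G, H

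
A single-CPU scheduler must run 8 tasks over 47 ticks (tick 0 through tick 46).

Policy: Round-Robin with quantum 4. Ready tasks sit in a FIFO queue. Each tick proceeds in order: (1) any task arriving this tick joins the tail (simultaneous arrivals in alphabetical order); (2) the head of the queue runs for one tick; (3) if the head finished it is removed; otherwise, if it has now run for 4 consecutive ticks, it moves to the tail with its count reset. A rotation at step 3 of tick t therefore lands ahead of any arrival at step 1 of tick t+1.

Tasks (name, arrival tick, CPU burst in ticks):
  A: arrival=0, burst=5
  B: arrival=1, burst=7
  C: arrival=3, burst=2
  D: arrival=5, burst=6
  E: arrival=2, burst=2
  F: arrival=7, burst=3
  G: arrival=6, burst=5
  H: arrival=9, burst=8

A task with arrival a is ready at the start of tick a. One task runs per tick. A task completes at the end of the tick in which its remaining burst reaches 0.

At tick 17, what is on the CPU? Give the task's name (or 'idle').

t=0: queue=[A] q_used=0 → run A
t=1: queue=[A,B] q_used=1 → run A
t=2: queue=[A,B,E] q_used=2 → run A
t=3: queue=[A,B,E,C] q_used=3 → run A
t=4: queue=[B,E,C,A] q_used=0 → run B
t=5: queue=[B,E,C,A,D] q_used=1 → run B
t=6: queue=[B,E,C,A,D,G] q_used=2 → run B
t=7: queue=[B,E,C,A,D,G,F] q_used=3 → run B
t=8: queue=[E,C,A,D,G,F,B] q_used=0 → run E
t=9: queue=[E,C,A,D,G,F,B,H] q_used=1 → run E
t=10: queue=[C,A,D,G,F,B,H] q_used=0 → run C
t=11: queue=[C,A,D,G,F,B,H] q_used=1 → run C
t=12: queue=[A,D,G,F,B,H] q_used=0 → run A
t=13: queue=[D,G,F,B,H] q_used=0 → run D
t=14: queue=[D,G,F,B,H] q_used=1 → run D
t=15: queue=[D,G,F,B,H] q_used=2 → run D
t=16: queue=[D,G,F,B,H] q_used=3 → run D
t=17: queue=[G,F,B,H,D] q_used=0 → run G
t=18: queue=[G,F,B,H,D] q_used=1 → run G
t=19: queue=[G,F,B,H,D] q_used=2 → run G
t=20: queue=[G,F,B,H,D] q_used=3 → run G
t=21: queue=[F,B,H,D,G] q_used=0 → run F
t=22: queue=[F,B,H,D,G] q_used=1 → run F
t=23: queue=[F,B,H,D,G] q_used=2 → run F
t=24: queue=[B,H,D,G] q_used=0 → run B
t=25: queue=[B,H,D,G] q_used=1 → run B
t=26: queue=[B,H,D,G] q_used=2 → run B
t=27: queue=[H,D,G] q_used=0 → run H
t=28: queue=[H,D,G] q_used=1 → run H
t=29: queue=[H,D,G] q_used=2 → run H
t=30: queue=[H,D,G] q_used=3 → run H
t=31: queue=[D,G,H] q_used=0 → run D
t=32: queue=[D,G,H] q_used=1 → run D
t=33: queue=[G,H] q_used=0 → run G
t=34: queue=[H] q_used=0 → run H
t=35: queue=[H] q_used=1 → run H
t=36: queue=[H] q_used=2 → run H
t=37: queue=[H] q_used=3 → run H
t=38: (idle)
t=39: (idle)
t=40: (idle)
t=41: (idle)
t=42: (idle)
t=43: (idle)
t=44: (idle)
t=45: (idle)
t=46: (idle)

running at tick 17 = G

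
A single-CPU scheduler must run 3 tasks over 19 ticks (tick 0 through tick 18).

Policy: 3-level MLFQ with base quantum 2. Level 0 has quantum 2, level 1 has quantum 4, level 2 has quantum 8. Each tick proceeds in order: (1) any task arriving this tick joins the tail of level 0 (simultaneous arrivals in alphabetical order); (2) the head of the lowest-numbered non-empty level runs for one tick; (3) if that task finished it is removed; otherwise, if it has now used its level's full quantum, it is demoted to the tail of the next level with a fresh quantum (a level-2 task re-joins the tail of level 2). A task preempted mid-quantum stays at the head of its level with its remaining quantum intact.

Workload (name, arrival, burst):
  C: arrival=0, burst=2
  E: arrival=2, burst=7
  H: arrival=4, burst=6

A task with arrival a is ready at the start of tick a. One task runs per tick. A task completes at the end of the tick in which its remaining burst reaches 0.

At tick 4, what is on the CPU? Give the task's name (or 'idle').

running at tick 4 = H

t=0: L0/L1/L2 = C/-/- → run C
t=1: L0/L1/L2 = C/-/- → run C
t=2: L0/L1/L2 = E/-/- → run E
t=3: L0/L1/L2 = E/-/- → run E
t=4: L0/L1/L2 = H/E/- → run H
t=5: L0/L1/L2 = H/E/- → run H
t=6: L0/L1/L2 = -/EH/- → run E
t=7: L0/L1/L2 = -/EH/- → run E
t=8: L0/L1/L2 = -/EH/- → run E
t=9: L0/L1/L2 = -/EH/- → run E
t=10: L0/L1/L2 = -/H/E → run H
t=11: L0/L1/L2 = -/H/E → run H
t=12: L0/L1/L2 = -/H/E → run H
t=13: L0/L1/L2 = -/H/E → run H
t=14: L0/L1/L2 = -/-/E → run E
t=15: (idle)
t=16: (idle)
t=17: (idle)
t=18: (idle)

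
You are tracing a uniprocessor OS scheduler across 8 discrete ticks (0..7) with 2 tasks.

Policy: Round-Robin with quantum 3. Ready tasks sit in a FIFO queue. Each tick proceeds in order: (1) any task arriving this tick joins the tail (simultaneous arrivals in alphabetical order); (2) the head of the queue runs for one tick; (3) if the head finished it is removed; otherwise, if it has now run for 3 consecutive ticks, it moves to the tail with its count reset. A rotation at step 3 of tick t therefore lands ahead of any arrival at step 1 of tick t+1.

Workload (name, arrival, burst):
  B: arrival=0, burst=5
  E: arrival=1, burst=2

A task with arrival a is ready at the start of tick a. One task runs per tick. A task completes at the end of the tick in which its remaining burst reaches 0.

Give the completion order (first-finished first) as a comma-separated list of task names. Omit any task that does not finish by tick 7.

completion order = E, B

t=0: queue=[B] q_used=0 → run B
t=1: queue=[B,E] q_used=1 → run B
t=2: queue=[B,E] q_used=2 → run B
t=3: queue=[E,B] q_used=0 → run E
t=4: queue=[E,B] q_used=1 → run E
t=5: queue=[B] q_used=0 → run B
t=6: queue=[B] q_used=1 → run B
t=7: (idle)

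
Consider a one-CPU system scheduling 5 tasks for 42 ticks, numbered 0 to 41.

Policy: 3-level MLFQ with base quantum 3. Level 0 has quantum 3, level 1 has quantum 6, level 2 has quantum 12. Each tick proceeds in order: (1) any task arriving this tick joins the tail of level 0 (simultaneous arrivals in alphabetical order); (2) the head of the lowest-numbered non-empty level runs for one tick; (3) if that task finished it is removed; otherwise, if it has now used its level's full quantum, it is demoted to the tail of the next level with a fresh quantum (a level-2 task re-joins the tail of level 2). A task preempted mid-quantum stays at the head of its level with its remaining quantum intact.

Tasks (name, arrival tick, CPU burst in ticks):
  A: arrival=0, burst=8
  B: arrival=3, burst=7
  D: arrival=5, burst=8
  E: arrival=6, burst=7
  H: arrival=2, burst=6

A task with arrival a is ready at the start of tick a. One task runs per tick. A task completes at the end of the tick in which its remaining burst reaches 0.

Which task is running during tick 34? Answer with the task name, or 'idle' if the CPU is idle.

t=0: L0/L1/L2 = A/-/- → run A
t=1: L0/L1/L2 = A/-/- → run A
t=2: L0/L1/L2 = AH/-/- → run A
t=3: L0/L1/L2 = HB/A/- → run H
t=4: L0/L1/L2 = HB/A/- → run H
t=5: L0/L1/L2 = HBD/A/- → run H
t=6: L0/L1/L2 = BDE/AH/- → run B
t=7: L0/L1/L2 = BDE/AH/- → run B
t=8: L0/L1/L2 = BDE/AH/- → run B
t=9: L0/L1/L2 = DE/AHB/- → run D
t=10: L0/L1/L2 = DE/AHB/- → run D
t=11: L0/L1/L2 = DE/AHB/- → run D
t=12: L0/L1/L2 = E/AHBD/- → run E
t=13: L0/L1/L2 = E/AHBD/- → run E
t=14: L0/L1/L2 = E/AHBD/- → run E
t=15: L0/L1/L2 = -/AHBDE/- → run A
t=16: L0/L1/L2 = -/AHBDE/- → run A
t=17: L0/L1/L2 = -/AHBDE/- → run A
t=18: L0/L1/L2 = -/AHBDE/- → run A
t=19: L0/L1/L2 = -/AHBDE/- → run A
t=20: L0/L1/L2 = -/HBDE/- → run H
t=21: L0/L1/L2 = -/HBDE/- → run H
t=22: L0/L1/L2 = -/HBDE/- → run H
t=23: L0/L1/L2 = -/BDE/- → run B
t=24: L0/L1/L2 = -/BDE/- → run B
t=25: L0/L1/L2 = -/BDE/- → run B
t=26: L0/L1/L2 = -/BDE/- → run B
t=27: L0/L1/L2 = -/DE/- → run D
t=28: L0/L1/L2 = -/DE/- → run D
t=29: L0/L1/L2 = -/DE/- → run D
t=30: L0/L1/L2 = -/DE/- → run D
t=31: L0/L1/L2 = -/DE/- → run D
t=32: L0/L1/L2 = -/E/- → run E
t=33: L0/L1/L2 = -/E/- → run E
t=34: L0/L1/L2 = -/E/- → run E
t=35: L0/L1/L2 = -/E/- → run E
t=36: (idle)
t=37: (idle)
t=38: (idle)
t=39: (idle)
t=40: (idle)
t=41: (idle)

running at tick 34 = E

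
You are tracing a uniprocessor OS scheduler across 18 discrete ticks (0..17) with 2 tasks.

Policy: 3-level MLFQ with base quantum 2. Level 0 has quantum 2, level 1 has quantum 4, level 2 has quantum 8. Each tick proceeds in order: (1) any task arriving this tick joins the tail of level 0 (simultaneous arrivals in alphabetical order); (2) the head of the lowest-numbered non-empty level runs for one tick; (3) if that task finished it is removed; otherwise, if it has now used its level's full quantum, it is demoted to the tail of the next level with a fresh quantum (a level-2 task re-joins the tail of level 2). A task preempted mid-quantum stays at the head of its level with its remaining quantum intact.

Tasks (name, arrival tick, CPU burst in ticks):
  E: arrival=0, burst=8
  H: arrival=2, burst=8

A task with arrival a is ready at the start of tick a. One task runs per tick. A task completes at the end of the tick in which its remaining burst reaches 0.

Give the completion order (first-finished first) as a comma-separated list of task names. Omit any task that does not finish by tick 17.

completion order = E, H

t=0: L0/L1/L2 = E/-/- → run E
t=1: L0/L1/L2 = E/-/- → run E
t=2: L0/L1/L2 = H/E/- → run H
t=3: L0/L1/L2 = H/E/- → run H
t=4: L0/L1/L2 = -/EH/- → run E
t=5: L0/L1/L2 = -/EH/- → run E
t=6: L0/L1/L2 = -/EH/- → run E
t=7: L0/L1/L2 = -/EH/- → run E
t=8: L0/L1/L2 = -/H/E → run H
t=9: L0/L1/L2 = -/H/E → run H
t=10: L0/L1/L2 = -/H/E → run H
t=11: L0/L1/L2 = -/H/E → run H
t=12: L0/L1/L2 = -/-/EH → run E
t=13: L0/L1/L2 = -/-/EH → run E
t=14: L0/L1/L2 = -/-/H → run H
t=15: L0/L1/L2 = -/-/H → run H
t=16: (idle)
t=17: (idle)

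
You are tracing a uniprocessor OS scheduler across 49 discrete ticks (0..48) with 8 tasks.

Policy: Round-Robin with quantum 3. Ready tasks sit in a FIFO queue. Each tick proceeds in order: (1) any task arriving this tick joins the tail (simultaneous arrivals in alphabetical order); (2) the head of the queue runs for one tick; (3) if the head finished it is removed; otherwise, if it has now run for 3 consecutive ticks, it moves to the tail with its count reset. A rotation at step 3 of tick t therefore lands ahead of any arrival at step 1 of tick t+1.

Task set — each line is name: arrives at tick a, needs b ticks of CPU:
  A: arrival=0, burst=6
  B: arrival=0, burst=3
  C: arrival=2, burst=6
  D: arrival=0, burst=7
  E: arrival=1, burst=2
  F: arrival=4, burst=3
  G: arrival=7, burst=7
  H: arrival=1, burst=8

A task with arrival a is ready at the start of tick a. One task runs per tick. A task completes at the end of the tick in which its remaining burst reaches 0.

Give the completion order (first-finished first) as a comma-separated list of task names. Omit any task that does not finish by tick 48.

completion order = B, E, A, F, C, D, H, G

t=0: queue=[A,B,D] q_used=0 → run A
t=1: queue=[A,B,D,E,H] q_used=1 → run A
t=2: queue=[A,B,D,E,H,C] q_used=2 → run A
t=3: queue=[B,D,E,H,C,A] q_used=0 → run B
t=4: queue=[B,D,E,H,C,A,F] q_used=1 → run B
t=5: queue=[B,D,E,H,C,A,F] q_used=2 → run B
t=6: queue=[D,E,H,C,A,F] q_used=0 → run D
t=7: queue=[D,E,H,C,A,F,G] q_used=1 → run D
t=8: queue=[D,E,H,C,A,F,G] q_used=2 → run D
t=9: queue=[E,H,C,A,F,G,D] q_used=0 → run E
t=10: queue=[E,H,C,A,F,G,D] q_used=1 → run E
t=11: queue=[H,C,A,F,G,D] q_used=0 → run H
t=12: queue=[H,C,A,F,G,D] q_used=1 → run H
t=13: queue=[H,C,A,F,G,D] q_used=2 → run H
t=14: queue=[C,A,F,G,D,H] q_used=0 → run C
t=15: queue=[C,A,F,G,D,H] q_used=1 → run C
t=16: queue=[C,A,F,G,D,H] q_used=2 → run C
t=17: queue=[A,F,G,D,H,C] q_used=0 → run A
t=18: queue=[A,F,G,D,H,C] q_used=1 → run A
t=19: queue=[A,F,G,D,H,C] q_used=2 → run A
t=20: queue=[F,G,D,H,C] q_used=0 → run F
t=21: queue=[F,G,D,H,C] q_used=1 → run F
t=22: queue=[F,G,D,H,C] q_used=2 → run F
t=23: queue=[G,D,H,C] q_used=0 → run G
t=24: queue=[G,D,H,C] q_used=1 → run G
t=25: queue=[G,D,H,C] q_used=2 → run G
t=26: queue=[D,H,C,G] q_used=0 → run D
t=27: queue=[D,H,C,G] q_used=1 → run D
t=28: queue=[D,H,C,G] q_used=2 → run D
t=29: queue=[H,C,G,D] q_used=0 → run H
t=30: queue=[H,C,G,D] q_used=1 → run H
t=31: queue=[H,C,G,D] q_used=2 → run H
t=32: queue=[C,G,D,H] q_used=0 → run C
t=33: queue=[C,G,D,H] q_used=1 → run C
t=34: queue=[C,G,D,H] q_used=2 → run C
t=35: queue=[G,D,H] q_used=0 → run G
t=36: queue=[G,D,H] q_used=1 → run G
t=37: queue=[G,D,H] q_used=2 → run G
t=38: queue=[D,H,G] q_used=0 → run D
t=39: queue=[H,G] q_used=0 → run H
t=40: queue=[H,G] q_used=1 → run H
t=41: queue=[G] q_used=0 → run G
t=42: (idle)
t=43: (idle)
t=44: (idle)
t=45: (idle)
t=46: (idle)
t=47: (idle)
t=48: (idle)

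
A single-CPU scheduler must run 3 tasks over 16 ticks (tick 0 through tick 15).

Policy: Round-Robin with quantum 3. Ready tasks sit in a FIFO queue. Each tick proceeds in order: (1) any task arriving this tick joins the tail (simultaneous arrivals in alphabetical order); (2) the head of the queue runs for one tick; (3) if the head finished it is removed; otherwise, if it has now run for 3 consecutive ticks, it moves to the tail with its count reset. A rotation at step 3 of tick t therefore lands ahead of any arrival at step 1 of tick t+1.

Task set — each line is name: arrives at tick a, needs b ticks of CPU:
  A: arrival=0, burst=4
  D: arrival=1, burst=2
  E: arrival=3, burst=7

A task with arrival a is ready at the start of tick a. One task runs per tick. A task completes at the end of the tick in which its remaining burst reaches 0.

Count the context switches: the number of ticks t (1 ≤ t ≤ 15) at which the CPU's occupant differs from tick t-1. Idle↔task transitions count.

t=0: queue=[A] q_used=0 → run A
t=1: queue=[A,D] q_used=1 → run A
t=2: queue=[A,D] q_used=2 → run A
t=3: queue=[D,A,E] q_used=0 → run D
t=4: queue=[D,A,E] q_used=1 → run D
t=5: queue=[A,E] q_used=0 → run A
t=6: queue=[E] q_used=0 → run E
t=7: queue=[E] q_used=1 → run E
t=8: queue=[E] q_used=2 → run E
t=9: queue=[E] q_used=0 → run E
t=10: queue=[E] q_used=1 → run E
t=11: queue=[E] q_used=2 → run E
t=12: queue=[E] q_used=0 → run E
t=13: (idle)
t=14: (idle)
t=15: (idle)

context switches = 4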